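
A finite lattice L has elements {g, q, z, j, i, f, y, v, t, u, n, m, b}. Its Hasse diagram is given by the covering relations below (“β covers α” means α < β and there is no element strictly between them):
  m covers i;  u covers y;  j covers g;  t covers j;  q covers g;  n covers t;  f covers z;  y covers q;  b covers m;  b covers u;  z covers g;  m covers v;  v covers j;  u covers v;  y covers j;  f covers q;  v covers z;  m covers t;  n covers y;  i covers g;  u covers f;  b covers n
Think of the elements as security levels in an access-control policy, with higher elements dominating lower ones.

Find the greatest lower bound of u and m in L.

Common lower bounds of {u, m}: g, j, v, z.
The greatest among these is v.

v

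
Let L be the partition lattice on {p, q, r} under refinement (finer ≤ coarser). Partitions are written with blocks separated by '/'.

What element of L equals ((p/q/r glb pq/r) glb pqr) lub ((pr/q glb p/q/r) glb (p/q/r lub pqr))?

p/q/r ∧ pq/r = p/q/r
p/q/r ∧ pqr = p/q/r
pr/q ∧ p/q/r = p/q/r
p/q/r ∨ pqr = pqr
p/q/r ∧ pqr = p/q/r
p/q/r ∨ p/q/r = p/q/r

p/q/r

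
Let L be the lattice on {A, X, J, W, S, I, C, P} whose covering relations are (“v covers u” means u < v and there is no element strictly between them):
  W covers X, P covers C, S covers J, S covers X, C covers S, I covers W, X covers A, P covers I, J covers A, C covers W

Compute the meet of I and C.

W

Common lower bounds of {I, C}: A, W, X.
The greatest among these is W.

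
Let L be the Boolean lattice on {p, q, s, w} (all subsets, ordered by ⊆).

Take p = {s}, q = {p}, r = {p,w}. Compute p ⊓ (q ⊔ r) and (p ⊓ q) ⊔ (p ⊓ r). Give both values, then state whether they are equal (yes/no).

{}; {}; yes

q ⊔ r = {p,w}, so p ⊓ (q ⊔ r) = {s} ⊓ {p,w} = {}.
p ⊓ q = {} and p ⊓ r = {}, so (p ⊓ q) ⊔ (p ⊓ r) = {} ⊔ {} = {}.
Equal: yes.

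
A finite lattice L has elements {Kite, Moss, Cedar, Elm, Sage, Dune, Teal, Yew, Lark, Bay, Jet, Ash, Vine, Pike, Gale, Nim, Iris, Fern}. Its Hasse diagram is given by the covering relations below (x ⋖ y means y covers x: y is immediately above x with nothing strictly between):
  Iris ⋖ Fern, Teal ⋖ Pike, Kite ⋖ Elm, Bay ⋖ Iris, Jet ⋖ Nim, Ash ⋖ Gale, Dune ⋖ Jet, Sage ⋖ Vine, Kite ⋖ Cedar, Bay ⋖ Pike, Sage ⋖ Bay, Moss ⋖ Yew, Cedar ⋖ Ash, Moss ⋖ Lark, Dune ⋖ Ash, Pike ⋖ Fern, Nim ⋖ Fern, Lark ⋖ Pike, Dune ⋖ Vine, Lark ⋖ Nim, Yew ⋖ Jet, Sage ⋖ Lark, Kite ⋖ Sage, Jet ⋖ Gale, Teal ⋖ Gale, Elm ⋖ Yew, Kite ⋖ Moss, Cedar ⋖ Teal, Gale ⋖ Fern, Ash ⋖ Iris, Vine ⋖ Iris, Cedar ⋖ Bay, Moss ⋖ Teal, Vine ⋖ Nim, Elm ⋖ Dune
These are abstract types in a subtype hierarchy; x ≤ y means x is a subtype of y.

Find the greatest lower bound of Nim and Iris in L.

Vine

Common lower bounds of {Nim, Iris}: Dune, Elm, Kite, Sage, Vine.
The greatest among these is Vine.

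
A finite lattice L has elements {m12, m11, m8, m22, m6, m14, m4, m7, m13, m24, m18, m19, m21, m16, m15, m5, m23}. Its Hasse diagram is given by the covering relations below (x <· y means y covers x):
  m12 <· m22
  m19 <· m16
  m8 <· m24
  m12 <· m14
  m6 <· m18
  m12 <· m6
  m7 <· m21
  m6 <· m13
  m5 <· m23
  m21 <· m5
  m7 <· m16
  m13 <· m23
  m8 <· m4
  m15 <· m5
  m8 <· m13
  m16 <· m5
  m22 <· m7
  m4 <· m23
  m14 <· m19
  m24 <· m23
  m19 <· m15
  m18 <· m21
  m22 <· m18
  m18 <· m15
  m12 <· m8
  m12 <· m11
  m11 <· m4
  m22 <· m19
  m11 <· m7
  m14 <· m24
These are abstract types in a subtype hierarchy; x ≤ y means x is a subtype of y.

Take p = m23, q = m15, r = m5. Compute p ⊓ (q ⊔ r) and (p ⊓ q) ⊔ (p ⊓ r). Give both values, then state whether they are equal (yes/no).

q ⊔ r = m5, so p ⊓ (q ⊔ r) = m23 ⊓ m5 = m5.
p ⊓ q = m15 and p ⊓ r = m5, so (p ⊓ q) ⊔ (p ⊓ r) = m15 ⊔ m5 = m5.
Equal: yes.

m5; m5; yes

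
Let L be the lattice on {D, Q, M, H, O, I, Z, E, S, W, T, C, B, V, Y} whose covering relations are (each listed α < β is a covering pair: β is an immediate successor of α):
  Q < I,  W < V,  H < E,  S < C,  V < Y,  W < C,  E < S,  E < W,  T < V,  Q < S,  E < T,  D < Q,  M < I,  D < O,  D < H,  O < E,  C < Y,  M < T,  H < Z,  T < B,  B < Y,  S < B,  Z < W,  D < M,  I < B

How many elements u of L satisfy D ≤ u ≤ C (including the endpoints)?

The interval [D, C] = {C, D, E, H, O, Q, S, W, Z}, which has 9 elements.

9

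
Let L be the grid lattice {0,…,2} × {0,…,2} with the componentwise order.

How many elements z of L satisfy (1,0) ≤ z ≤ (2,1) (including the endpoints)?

The interval [(1,0), (2,1)] = {(1,0), (1,1), (2,0), (2,1)}, which has 4 elements.

4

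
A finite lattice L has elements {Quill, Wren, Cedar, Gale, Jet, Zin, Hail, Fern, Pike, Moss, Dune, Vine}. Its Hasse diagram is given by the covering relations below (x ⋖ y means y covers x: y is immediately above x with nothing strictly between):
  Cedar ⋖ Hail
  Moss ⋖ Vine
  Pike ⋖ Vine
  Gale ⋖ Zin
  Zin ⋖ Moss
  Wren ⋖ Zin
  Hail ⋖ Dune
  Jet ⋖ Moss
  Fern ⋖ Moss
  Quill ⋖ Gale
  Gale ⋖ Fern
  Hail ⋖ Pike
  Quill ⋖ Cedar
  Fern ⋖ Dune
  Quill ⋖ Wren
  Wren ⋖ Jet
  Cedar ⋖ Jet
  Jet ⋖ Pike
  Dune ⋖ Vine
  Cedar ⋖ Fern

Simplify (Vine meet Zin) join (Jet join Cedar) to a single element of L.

Vine ∧ Zin = Zin
Jet ∨ Cedar = Jet
Zin ∨ Jet = Moss

Moss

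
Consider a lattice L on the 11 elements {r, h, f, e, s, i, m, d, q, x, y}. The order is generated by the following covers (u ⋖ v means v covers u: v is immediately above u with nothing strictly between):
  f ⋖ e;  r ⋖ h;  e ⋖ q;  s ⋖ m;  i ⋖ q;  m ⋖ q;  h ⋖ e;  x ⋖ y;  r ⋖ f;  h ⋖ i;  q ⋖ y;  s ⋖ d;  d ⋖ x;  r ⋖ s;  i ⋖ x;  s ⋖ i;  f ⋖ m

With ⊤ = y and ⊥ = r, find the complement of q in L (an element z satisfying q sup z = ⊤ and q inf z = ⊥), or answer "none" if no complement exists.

none

For every candidate z, either q ∨ z ≠ y or q ∧ z ≠ r; no complement exists.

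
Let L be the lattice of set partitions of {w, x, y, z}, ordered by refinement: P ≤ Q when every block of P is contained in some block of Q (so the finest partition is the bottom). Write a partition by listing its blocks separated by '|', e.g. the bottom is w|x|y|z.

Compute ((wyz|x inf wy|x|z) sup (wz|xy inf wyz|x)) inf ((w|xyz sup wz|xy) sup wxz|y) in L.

wyz|x

wyz|x ∧ wy|x|z = wy|x|z
wz|xy ∧ wyz|x = wz|x|y
wy|x|z ∨ wz|x|y = wyz|x
w|xyz ∨ wz|xy = wxyz
wxyz ∨ wxz|y = wxyz
wyz|x ∧ wxyz = wyz|x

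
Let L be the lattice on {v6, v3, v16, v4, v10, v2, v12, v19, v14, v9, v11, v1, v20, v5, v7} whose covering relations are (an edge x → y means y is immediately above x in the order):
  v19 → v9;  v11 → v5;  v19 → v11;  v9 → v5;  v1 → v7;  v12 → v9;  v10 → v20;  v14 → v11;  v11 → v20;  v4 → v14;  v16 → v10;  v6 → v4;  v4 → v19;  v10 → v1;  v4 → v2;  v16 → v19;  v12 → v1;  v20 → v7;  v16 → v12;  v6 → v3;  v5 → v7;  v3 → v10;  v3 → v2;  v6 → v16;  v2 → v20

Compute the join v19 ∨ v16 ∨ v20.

v20

Common upper bounds of {v19, v16, v20}: v20, v7.
The least among these is v20.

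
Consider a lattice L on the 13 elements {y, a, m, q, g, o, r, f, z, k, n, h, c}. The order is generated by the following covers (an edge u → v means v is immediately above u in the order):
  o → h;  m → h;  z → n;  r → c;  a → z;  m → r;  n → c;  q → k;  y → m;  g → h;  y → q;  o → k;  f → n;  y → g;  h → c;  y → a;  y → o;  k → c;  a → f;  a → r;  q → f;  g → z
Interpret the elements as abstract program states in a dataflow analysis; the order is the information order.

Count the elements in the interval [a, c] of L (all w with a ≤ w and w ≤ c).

6

The interval [a, c] = {a, c, f, n, r, z}, which has 6 elements.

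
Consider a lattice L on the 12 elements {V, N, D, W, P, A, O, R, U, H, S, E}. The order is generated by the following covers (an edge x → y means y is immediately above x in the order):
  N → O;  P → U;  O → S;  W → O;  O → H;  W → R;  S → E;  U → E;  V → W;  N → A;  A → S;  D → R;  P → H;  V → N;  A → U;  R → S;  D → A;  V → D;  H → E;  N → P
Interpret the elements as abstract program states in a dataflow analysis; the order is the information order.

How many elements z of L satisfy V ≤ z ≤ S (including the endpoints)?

8

The interval [V, S] = {A, D, N, O, R, S, V, W}, which has 8 elements.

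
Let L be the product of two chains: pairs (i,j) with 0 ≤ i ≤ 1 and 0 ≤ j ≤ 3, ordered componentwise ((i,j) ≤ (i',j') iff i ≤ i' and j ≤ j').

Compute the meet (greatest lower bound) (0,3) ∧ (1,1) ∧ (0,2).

(0,1)

Common lower bounds of {(0,3), (1,1), (0,2)}: (0,0), (0,1).
The greatest among these is (0,1).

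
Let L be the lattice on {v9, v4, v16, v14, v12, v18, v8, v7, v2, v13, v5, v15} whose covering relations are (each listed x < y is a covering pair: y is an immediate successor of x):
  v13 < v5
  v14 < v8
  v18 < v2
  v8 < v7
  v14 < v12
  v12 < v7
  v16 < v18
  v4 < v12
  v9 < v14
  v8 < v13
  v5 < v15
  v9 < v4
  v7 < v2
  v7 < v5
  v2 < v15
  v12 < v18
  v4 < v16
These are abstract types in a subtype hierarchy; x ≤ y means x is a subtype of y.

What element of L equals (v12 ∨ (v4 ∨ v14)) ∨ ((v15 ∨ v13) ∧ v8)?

v4 ∨ v14 = v12
v12 ∨ v12 = v12
v15 ∨ v13 = v15
v15 ∧ v8 = v8
v12 ∨ v8 = v7

v7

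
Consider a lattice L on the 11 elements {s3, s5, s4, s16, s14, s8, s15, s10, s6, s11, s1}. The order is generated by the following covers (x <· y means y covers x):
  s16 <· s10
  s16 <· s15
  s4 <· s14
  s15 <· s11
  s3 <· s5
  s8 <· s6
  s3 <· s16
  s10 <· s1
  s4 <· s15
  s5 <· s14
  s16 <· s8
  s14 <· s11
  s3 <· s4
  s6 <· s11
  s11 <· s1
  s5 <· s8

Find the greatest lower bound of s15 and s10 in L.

Common lower bounds of {s15, s10}: s16, s3.
The greatest among these is s16.

s16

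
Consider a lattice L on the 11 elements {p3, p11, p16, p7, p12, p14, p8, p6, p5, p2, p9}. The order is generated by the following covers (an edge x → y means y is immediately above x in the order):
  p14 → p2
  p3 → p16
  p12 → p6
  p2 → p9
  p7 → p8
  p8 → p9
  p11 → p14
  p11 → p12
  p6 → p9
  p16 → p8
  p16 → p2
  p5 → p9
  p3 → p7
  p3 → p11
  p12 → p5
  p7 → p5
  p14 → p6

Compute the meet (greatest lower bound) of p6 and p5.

Common lower bounds of {p6, p5}: p11, p12, p3.
The greatest among these is p12.

p12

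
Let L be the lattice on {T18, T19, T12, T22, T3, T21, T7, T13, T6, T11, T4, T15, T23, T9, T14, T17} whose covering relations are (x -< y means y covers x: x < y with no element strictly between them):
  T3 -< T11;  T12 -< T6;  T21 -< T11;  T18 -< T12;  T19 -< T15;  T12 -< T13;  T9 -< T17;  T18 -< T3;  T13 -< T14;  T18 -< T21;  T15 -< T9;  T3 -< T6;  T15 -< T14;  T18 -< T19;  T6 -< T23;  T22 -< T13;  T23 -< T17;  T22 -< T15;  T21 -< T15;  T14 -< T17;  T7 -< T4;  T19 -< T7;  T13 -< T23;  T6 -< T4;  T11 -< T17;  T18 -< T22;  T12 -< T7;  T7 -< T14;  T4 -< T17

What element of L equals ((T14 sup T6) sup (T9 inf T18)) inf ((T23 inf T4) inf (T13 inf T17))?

T12

T14 ∨ T6 = T17
T9 ∧ T18 = T18
T17 ∨ T18 = T17
T23 ∧ T4 = T6
T13 ∧ T17 = T13
T6 ∧ T13 = T12
T17 ∧ T12 = T12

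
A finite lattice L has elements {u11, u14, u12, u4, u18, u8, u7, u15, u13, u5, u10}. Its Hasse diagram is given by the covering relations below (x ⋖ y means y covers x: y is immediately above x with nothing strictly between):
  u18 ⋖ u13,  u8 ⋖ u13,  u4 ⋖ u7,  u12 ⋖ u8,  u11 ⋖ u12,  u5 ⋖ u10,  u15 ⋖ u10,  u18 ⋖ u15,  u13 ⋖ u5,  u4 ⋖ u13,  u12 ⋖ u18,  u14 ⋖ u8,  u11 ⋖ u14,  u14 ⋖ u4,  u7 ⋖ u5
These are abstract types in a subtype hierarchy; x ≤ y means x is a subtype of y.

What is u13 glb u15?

u18

Common lower bounds of {u13, u15}: u11, u12, u18.
The greatest among these is u18.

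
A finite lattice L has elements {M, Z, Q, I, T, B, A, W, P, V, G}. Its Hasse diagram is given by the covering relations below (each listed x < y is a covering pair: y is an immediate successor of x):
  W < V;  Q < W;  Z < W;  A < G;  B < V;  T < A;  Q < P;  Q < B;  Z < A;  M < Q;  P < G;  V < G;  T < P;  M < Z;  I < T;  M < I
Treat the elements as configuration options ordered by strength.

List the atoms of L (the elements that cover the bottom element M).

I, Q, Z

The atoms are exactly the elements that cover M: I, Q, Z.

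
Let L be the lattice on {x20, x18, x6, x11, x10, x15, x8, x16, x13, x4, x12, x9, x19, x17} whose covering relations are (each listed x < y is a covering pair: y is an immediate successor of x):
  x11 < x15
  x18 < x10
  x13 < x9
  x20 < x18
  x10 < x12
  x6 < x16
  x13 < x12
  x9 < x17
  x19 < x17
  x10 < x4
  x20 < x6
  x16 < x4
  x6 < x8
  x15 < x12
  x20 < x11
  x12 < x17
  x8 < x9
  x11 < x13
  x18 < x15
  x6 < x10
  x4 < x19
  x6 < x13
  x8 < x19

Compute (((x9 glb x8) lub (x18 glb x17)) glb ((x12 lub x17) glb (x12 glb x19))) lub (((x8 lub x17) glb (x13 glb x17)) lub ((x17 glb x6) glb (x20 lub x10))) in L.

x12

x9 ∧ x8 = x8
x18 ∧ x17 = x18
x8 ∨ x18 = x19
x12 ∨ x17 = x17
x12 ∧ x19 = x10
x17 ∧ x10 = x10
x19 ∧ x10 = x10
x8 ∨ x17 = x17
x13 ∧ x17 = x13
x17 ∧ x13 = x13
x17 ∧ x6 = x6
x20 ∨ x10 = x10
x6 ∧ x10 = x6
x13 ∨ x6 = x13
x10 ∨ x13 = x12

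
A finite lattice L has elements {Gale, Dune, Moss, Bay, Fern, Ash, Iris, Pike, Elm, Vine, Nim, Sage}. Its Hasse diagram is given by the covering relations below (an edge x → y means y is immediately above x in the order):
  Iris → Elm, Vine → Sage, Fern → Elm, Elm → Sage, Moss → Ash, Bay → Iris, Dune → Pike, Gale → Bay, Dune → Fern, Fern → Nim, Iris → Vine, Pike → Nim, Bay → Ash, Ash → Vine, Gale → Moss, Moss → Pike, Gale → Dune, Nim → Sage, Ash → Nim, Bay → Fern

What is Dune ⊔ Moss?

Common upper bounds of {Dune, Moss}: Nim, Pike, Sage.
The least among these is Pike.

Pike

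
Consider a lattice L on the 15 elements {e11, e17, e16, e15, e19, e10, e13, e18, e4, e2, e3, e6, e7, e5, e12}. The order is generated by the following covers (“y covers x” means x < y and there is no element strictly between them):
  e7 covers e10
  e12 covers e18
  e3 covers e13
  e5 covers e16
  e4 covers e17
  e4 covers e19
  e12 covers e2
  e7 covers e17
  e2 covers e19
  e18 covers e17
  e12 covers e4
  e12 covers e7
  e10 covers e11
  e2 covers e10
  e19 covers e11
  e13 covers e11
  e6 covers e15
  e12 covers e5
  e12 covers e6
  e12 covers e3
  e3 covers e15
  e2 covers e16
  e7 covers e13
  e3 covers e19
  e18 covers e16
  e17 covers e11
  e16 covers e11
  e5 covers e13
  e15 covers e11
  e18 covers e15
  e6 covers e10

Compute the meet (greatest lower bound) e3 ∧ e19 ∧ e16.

e11

Common lower bounds of {e3, e19, e16}: e11.
The greatest among these is e11.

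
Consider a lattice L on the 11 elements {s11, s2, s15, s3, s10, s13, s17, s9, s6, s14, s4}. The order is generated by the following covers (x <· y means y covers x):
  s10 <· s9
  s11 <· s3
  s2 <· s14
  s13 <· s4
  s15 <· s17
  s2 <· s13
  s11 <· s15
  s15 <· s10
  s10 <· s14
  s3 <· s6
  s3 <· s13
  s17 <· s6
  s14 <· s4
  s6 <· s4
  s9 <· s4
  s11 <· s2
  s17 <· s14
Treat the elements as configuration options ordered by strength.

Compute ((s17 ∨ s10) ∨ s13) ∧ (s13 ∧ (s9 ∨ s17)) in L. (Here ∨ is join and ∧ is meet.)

s17 ∨ s10 = s14
s14 ∨ s13 = s4
s9 ∨ s17 = s4
s13 ∧ s4 = s13
s4 ∧ s13 = s13

s13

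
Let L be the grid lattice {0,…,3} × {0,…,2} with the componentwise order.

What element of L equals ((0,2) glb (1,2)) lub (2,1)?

(2,2)

(0,2) ∧ (1,2) = (0,2)
(0,2) ∨ (2,1) = (2,2)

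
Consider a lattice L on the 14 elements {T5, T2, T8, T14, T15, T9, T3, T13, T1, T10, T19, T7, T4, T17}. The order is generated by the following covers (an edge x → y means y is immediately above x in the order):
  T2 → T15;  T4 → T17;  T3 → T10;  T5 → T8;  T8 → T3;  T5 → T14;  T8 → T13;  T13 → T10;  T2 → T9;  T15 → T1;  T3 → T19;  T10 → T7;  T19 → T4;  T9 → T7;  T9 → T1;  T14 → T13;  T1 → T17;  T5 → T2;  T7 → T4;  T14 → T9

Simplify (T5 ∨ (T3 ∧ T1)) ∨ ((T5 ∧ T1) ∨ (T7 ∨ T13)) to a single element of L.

T3 ∧ T1 = T5
T5 ∨ T5 = T5
T5 ∧ T1 = T5
T7 ∨ T13 = T7
T5 ∨ T7 = T7
T5 ∨ T7 = T7

T7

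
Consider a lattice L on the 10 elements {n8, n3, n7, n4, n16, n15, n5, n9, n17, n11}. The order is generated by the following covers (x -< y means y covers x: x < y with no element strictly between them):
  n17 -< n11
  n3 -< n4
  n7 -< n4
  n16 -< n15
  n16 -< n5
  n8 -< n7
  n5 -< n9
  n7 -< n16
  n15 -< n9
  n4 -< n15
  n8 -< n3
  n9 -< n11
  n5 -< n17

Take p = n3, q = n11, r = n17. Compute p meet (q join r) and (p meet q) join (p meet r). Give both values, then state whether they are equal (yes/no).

q join r = n11, so p meet (q join r) = n3 meet n11 = n3.
p meet q = n3 and p meet r = n8, so (p meet q) join (p meet r) = n3 join n8 = n3.
Equal: yes.

n3; n3; yes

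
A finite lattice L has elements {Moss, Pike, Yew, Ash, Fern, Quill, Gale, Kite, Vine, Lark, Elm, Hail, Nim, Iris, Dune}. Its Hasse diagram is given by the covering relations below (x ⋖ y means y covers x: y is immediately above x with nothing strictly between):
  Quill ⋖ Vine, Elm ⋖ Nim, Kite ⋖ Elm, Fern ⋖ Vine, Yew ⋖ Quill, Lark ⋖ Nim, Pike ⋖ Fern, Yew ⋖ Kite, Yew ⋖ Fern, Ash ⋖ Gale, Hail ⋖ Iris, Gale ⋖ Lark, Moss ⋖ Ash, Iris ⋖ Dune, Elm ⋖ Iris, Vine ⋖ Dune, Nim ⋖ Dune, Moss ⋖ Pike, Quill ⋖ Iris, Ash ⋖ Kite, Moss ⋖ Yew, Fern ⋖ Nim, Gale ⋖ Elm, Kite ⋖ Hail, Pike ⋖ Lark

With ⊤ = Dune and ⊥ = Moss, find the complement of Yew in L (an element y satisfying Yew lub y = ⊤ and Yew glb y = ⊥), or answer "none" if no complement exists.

For every candidate y, either Yew ∨ y ≠ Dune or Yew ∧ y ≠ Moss; no complement exists.

none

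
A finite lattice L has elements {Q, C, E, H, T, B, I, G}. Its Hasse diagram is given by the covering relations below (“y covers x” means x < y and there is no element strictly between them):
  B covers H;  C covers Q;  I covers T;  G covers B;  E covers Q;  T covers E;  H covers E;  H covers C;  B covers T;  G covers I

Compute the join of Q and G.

Common upper bounds of {Q, G}: G.
The least among these is G.

G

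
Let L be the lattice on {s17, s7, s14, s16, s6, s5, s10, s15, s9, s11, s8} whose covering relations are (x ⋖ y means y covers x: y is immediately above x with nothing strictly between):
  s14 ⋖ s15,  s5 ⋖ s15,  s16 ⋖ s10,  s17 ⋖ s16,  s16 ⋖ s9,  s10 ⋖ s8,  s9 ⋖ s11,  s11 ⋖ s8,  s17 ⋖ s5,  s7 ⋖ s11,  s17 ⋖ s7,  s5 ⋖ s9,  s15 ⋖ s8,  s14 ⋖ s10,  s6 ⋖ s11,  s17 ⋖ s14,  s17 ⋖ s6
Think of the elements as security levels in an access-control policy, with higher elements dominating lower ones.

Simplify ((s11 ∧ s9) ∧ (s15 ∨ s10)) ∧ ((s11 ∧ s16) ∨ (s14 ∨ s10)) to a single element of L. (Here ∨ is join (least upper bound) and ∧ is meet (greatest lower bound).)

s16

s11 ∧ s9 = s9
s15 ∨ s10 = s8
s9 ∧ s8 = s9
s11 ∧ s16 = s16
s14 ∨ s10 = s10
s16 ∨ s10 = s10
s9 ∧ s10 = s16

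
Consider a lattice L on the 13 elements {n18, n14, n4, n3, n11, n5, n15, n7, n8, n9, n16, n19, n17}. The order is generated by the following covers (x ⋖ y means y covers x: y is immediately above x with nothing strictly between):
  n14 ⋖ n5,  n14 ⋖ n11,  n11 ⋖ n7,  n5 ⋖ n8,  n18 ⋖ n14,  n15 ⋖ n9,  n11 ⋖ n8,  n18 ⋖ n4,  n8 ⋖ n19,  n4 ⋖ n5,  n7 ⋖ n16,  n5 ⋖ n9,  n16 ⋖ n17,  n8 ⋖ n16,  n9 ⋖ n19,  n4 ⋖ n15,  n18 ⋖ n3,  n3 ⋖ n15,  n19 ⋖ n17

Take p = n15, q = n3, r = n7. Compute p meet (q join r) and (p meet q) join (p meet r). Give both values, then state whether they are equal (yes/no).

q join r = n17, so p meet (q join r) = n15 meet n17 = n15.
p meet q = n3 and p meet r = n18, so (p meet q) join (p meet r) = n3 join n18 = n3.
Equal: no.

n15; n3; no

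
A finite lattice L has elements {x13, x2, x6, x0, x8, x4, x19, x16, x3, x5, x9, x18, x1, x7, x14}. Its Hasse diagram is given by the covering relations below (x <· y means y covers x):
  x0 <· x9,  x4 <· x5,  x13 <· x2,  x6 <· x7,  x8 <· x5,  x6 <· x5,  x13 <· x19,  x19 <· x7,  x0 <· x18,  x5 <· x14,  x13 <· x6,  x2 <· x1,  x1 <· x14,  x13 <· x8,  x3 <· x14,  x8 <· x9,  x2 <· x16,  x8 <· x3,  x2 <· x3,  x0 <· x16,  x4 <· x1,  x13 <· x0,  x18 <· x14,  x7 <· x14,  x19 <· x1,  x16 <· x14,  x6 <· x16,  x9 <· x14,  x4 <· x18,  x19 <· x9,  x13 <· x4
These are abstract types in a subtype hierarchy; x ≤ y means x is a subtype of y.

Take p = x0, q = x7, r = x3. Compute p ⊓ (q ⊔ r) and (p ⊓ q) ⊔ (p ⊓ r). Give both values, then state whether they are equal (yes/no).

x0; x13; no

q ⊔ r = x14, so p ⊓ (q ⊔ r) = x0 ⊓ x14 = x0.
p ⊓ q = x13 and p ⊓ r = x13, so (p ⊓ q) ⊔ (p ⊓ r) = x13 ⊔ x13 = x13.
Equal: no.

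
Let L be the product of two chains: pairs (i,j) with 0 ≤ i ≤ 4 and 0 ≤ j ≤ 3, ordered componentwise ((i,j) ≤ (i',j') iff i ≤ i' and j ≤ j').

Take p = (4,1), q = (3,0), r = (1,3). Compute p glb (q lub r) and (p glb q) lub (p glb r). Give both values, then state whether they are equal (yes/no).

q lub r = (3,3), so p glb (q lub r) = (4,1) glb (3,3) = (3,1).
p glb q = (3,0) and p glb r = (1,1), so (p glb q) lub (p glb r) = (3,0) lub (1,1) = (3,1).
Equal: yes.

(3,1); (3,1); yes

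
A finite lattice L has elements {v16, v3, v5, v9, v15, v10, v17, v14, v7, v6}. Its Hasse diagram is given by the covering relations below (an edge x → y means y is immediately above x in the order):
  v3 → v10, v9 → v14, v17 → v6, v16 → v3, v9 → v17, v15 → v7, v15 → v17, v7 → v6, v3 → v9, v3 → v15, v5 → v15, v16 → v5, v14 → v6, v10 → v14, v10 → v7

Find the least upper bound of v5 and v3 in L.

v15

Common upper bounds of {v5, v3}: v15, v17, v6, v7.
The least among these is v15.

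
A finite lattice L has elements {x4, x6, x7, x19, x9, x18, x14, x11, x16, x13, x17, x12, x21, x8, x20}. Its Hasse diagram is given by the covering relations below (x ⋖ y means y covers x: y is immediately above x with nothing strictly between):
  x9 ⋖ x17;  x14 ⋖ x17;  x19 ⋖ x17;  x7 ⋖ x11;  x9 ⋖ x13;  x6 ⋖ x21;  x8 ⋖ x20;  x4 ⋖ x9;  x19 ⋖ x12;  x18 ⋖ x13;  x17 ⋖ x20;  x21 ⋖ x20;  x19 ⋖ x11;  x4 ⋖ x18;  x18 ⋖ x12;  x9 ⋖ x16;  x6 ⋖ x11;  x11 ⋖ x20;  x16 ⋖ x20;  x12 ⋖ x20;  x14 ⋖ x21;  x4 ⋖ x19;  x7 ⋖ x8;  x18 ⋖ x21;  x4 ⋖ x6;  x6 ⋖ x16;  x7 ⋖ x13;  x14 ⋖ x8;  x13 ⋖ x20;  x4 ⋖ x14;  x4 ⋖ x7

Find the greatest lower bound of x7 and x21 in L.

Common lower bounds of {x7, x21}: x4.
The greatest among these is x4.

x4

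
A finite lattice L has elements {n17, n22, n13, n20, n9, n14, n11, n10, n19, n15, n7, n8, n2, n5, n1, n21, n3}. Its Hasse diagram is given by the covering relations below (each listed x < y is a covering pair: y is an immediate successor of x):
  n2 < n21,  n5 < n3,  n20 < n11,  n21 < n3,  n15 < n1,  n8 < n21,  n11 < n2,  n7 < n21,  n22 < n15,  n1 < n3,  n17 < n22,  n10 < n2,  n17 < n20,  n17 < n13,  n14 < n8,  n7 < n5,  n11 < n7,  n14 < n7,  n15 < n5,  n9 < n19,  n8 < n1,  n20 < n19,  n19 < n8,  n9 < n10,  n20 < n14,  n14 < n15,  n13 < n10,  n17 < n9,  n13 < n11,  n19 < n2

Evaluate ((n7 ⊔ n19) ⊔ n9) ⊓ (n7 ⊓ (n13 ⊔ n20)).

n7 ∨ n19 = n21
n21 ∨ n9 = n21
n13 ∨ n20 = n11
n7 ∧ n11 = n11
n21 ∧ n11 = n11

n11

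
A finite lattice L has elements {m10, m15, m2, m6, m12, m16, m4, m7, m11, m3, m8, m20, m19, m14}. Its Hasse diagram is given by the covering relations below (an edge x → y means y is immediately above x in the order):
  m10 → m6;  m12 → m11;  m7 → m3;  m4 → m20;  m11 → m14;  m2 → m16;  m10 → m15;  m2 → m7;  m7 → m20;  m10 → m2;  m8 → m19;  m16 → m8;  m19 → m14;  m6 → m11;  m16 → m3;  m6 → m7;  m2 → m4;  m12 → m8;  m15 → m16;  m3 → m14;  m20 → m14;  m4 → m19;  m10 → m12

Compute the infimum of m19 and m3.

Common lower bounds of {m19, m3}: m10, m15, m16, m2.
The greatest among these is m16.

m16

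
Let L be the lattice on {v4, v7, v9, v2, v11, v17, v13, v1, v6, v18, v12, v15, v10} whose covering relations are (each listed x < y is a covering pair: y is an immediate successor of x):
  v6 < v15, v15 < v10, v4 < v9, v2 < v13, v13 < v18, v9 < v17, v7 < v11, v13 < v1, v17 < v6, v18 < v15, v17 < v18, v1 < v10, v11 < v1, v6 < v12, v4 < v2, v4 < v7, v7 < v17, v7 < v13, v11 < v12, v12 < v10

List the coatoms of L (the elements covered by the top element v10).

The coatoms are exactly the elements covered by v10: v1, v12, v15.

v1, v12, v15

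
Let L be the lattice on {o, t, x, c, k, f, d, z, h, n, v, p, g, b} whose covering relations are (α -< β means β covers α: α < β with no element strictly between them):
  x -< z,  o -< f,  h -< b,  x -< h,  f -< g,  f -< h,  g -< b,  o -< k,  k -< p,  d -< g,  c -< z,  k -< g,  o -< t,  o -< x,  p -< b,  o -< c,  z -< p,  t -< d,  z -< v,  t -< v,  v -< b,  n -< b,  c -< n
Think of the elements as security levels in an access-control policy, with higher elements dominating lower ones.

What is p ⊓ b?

p

Common lower bounds of {p, b}: c, k, o, p, x, z.
The greatest among these is p.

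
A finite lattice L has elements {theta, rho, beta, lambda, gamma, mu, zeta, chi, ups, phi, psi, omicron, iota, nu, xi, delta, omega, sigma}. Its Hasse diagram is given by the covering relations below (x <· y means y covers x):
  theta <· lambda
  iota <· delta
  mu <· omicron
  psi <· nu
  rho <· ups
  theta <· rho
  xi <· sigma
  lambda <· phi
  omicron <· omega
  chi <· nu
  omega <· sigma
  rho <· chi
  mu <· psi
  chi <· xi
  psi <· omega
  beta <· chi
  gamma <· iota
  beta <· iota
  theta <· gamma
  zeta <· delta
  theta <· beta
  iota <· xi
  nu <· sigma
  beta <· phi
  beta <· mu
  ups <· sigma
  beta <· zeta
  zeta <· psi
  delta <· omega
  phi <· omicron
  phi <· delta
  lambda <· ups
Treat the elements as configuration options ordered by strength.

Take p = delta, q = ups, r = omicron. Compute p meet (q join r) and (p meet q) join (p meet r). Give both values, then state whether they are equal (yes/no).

q join r = sigma, so p meet (q join r) = delta meet sigma = delta.
p meet q = lambda and p meet r = phi, so (p meet q) join (p meet r) = lambda join phi = phi.
Equal: no.

delta; phi; no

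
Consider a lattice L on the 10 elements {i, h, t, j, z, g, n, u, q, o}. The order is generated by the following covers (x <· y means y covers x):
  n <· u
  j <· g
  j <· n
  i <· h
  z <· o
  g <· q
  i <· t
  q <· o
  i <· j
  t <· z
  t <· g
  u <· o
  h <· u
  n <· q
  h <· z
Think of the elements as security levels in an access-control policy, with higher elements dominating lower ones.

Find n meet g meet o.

Common lower bounds of {n, g, o}: i, j.
The greatest among these is j.

j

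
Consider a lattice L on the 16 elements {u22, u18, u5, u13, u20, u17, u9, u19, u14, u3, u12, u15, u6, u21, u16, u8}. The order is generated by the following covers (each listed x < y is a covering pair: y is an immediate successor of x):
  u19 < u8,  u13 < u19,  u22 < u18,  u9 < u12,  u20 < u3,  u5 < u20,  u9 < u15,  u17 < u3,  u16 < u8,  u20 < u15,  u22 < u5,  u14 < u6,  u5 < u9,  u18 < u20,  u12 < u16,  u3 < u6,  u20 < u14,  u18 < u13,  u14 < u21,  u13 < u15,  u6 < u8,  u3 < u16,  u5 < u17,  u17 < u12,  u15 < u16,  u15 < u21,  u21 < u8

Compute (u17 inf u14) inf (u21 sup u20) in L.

u17 ∧ u14 = u5
u21 ∨ u20 = u21
u5 ∧ u21 = u5

u5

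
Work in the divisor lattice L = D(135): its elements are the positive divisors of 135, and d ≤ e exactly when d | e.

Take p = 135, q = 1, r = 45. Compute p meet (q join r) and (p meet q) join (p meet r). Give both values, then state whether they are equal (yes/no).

q join r = 45, so p meet (q join r) = 135 meet 45 = 45.
p meet q = 1 and p meet r = 45, so (p meet q) join (p meet r) = 1 join 45 = 45.
Equal: yes.

45; 45; yes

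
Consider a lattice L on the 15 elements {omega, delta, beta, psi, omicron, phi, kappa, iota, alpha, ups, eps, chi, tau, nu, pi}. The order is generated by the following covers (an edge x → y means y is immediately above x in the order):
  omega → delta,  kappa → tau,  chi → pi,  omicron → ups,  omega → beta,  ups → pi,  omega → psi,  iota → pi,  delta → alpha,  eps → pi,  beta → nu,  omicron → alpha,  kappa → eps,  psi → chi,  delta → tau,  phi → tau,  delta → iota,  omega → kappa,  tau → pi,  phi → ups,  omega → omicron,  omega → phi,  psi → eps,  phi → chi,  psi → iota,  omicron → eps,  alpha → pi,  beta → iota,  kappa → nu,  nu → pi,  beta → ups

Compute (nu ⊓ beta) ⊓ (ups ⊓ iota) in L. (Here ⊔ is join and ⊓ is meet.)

nu ∧ beta = beta
ups ∧ iota = beta
beta ∧ beta = beta

beta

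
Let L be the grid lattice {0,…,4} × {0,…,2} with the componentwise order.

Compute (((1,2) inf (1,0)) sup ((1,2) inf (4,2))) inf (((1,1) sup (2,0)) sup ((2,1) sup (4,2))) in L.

(1,2)

(1,2) ∧ (1,0) = (1,0)
(1,2) ∧ (4,2) = (1,2)
(1,0) ∨ (1,2) = (1,2)
(1,1) ∨ (2,0) = (2,1)
(2,1) ∨ (4,2) = (4,2)
(2,1) ∨ (4,2) = (4,2)
(1,2) ∧ (4,2) = (1,2)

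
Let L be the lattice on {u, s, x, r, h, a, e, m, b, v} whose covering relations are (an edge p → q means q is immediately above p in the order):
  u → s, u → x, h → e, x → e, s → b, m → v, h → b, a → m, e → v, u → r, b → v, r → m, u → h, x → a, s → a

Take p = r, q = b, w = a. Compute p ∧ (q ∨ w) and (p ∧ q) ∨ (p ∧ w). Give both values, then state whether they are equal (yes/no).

r; u; no

q ∨ w = v, so p ∧ (q ∨ w) = r ∧ v = r.
p ∧ q = u and p ∧ w = u, so (p ∧ q) ∨ (p ∧ w) = u ∨ u = u.
Equal: no.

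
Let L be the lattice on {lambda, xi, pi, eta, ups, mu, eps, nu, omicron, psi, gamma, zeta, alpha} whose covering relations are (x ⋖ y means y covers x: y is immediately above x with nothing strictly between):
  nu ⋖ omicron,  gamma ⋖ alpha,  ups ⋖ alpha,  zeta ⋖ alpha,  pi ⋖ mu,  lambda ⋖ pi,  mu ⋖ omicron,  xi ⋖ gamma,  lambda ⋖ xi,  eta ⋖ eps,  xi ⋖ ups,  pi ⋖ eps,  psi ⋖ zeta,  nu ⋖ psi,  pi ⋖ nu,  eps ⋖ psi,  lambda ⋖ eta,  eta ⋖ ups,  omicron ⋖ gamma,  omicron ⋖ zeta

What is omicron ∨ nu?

Common upper bounds of {omicron, nu}: alpha, gamma, omicron, zeta.
The least among these is omicron.

omicron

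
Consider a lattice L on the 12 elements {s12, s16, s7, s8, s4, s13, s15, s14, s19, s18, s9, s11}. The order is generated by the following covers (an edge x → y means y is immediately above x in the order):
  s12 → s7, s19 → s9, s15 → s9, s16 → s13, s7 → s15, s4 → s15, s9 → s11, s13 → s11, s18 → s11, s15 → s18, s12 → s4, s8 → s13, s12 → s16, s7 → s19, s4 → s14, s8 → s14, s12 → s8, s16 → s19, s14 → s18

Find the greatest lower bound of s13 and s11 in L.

s13

Common lower bounds of {s13, s11}: s12, s13, s16, s8.
The greatest among these is s13.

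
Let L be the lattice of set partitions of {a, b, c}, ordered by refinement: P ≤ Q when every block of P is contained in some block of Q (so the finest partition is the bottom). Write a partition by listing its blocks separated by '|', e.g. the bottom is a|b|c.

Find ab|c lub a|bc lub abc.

The join of ab|c, a|bc, abc merges any blocks that overlap across the partitions, giving abc.

abc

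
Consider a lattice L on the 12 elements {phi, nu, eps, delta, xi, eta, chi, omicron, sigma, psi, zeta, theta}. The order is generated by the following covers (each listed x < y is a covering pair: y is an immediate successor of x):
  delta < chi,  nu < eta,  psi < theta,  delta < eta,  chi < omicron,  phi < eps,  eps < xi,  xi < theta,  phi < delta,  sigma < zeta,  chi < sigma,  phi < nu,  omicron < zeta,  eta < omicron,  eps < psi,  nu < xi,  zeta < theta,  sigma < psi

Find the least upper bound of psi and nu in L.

Common upper bounds of {psi, nu}: theta.
The least among these is theta.

theta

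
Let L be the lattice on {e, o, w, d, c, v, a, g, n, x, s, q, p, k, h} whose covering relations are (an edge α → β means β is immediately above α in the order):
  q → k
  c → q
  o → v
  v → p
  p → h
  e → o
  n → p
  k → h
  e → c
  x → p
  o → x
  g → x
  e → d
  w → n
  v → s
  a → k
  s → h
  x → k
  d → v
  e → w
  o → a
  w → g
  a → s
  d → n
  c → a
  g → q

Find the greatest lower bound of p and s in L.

Common lower bounds of {p, s}: d, e, o, v.
The greatest among these is v.

v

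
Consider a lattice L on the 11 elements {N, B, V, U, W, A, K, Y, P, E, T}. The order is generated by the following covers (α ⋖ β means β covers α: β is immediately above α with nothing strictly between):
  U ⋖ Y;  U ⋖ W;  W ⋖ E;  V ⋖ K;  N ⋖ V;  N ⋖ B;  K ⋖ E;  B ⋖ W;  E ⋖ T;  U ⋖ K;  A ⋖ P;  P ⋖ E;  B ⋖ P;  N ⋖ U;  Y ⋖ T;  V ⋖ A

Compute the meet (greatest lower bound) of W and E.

W

Common lower bounds of {W, E}: B, N, U, W.
The greatest among these is W.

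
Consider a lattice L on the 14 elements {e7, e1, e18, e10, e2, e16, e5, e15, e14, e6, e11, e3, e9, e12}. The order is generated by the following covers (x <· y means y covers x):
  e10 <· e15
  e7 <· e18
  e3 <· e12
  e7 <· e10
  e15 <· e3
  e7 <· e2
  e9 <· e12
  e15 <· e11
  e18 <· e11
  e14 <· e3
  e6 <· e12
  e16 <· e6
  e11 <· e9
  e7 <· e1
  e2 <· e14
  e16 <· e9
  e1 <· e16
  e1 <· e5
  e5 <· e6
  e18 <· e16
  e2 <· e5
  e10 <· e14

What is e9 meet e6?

e16

Common lower bounds of {e9, e6}: e1, e16, e18, e7.
The greatest among these is e16.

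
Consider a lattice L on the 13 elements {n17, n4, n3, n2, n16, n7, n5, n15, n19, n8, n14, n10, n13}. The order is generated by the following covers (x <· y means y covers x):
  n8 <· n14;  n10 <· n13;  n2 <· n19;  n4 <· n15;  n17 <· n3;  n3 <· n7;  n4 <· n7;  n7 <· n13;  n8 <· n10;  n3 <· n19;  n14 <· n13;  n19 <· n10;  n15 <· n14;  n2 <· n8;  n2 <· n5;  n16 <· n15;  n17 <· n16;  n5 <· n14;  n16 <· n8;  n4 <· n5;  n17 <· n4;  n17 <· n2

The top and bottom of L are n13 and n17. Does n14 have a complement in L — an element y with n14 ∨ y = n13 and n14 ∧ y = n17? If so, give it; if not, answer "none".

Need y with n14 ∨ y = n13 and n14 ∧ y = n17.
Checking each element gives: n3.

n3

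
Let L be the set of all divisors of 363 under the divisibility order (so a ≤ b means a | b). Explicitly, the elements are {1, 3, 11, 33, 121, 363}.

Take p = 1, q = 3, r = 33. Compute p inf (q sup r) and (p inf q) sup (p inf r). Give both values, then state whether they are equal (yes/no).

1; 1; yes

q sup r = 33, so p inf (q sup r) = 1 inf 33 = 1.
p inf q = 1 and p inf r = 1, so (p inf q) sup (p inf r) = 1 sup 1 = 1.
Equal: yes.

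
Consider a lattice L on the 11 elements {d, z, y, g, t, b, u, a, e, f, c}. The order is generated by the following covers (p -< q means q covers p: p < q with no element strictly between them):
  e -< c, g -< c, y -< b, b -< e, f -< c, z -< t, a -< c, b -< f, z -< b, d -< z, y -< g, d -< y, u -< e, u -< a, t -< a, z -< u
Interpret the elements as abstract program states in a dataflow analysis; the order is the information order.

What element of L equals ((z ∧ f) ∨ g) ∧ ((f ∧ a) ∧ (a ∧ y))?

d

z ∧ f = z
z ∨ g = c
f ∧ a = z
a ∧ y = d
z ∧ d = d
c ∧ d = d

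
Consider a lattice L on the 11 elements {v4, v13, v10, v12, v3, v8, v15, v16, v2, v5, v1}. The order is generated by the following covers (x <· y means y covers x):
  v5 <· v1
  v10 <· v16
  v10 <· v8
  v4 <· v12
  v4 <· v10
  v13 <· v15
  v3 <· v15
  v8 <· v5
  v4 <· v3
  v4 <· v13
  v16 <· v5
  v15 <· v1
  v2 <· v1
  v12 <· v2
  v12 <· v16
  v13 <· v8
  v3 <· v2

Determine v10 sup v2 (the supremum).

Common upper bounds of {v10, v2}: v1.
The least among these is v1.

v1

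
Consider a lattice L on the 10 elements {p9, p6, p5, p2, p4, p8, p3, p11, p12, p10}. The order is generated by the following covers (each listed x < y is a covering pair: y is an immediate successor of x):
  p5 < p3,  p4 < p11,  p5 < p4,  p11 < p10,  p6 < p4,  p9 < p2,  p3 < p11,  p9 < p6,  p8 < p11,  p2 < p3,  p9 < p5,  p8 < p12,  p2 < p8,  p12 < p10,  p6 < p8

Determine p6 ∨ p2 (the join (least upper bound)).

Common upper bounds of {p6, p2}: p10, p11, p12, p8.
The least among these is p8.

p8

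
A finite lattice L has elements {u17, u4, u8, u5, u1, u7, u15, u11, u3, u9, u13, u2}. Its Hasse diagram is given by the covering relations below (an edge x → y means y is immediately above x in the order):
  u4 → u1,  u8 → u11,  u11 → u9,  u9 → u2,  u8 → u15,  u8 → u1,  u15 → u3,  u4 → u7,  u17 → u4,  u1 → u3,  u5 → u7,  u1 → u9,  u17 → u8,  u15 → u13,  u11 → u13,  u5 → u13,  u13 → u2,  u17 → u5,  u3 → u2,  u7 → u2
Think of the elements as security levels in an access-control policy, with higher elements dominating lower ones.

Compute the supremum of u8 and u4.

u1

Common upper bounds of {u8, u4}: u1, u2, u3, u9.
The least among these is u1.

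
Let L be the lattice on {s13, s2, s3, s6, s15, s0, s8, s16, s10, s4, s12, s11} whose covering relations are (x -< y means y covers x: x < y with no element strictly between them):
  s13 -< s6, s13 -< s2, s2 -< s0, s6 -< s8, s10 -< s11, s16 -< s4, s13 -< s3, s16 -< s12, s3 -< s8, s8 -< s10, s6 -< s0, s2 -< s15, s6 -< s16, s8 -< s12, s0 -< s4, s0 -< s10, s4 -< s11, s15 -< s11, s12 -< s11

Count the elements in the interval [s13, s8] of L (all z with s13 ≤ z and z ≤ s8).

The interval [s13, s8] = {s13, s3, s6, s8}, which has 4 elements.

4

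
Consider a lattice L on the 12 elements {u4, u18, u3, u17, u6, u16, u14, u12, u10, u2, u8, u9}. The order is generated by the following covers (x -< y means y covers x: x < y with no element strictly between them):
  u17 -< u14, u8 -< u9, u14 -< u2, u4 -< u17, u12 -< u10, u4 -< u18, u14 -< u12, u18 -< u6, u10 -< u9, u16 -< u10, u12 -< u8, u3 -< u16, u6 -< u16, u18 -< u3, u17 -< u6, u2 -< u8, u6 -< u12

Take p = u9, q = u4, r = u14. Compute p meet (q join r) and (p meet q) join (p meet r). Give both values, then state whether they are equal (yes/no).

q join r = u14, so p meet (q join r) = u9 meet u14 = u14.
p meet q = u4 and p meet r = u14, so (p meet q) join (p meet r) = u4 join u14 = u14.
Equal: yes.

u14; u14; yes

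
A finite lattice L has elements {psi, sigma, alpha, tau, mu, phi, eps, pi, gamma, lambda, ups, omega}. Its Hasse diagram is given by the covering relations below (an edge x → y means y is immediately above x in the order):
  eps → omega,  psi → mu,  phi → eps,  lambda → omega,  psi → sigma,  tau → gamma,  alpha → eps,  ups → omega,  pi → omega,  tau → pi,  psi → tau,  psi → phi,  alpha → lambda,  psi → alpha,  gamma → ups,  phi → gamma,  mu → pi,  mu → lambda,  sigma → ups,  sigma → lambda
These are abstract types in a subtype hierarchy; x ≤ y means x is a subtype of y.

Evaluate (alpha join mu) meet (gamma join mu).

lambda

alpha ∨ mu = lambda
gamma ∨ mu = omega
lambda ∧ omega = lambda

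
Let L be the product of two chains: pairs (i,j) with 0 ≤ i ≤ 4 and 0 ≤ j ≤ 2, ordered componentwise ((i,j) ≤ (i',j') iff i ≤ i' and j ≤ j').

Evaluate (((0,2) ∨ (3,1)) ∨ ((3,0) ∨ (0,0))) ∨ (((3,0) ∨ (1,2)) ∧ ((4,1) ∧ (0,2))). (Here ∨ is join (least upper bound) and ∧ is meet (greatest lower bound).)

(3,2)

(0,2) ∨ (3,1) = (3,2)
(3,0) ∨ (0,0) = (3,0)
(3,2) ∨ (3,0) = (3,2)
(3,0) ∨ (1,2) = (3,2)
(4,1) ∧ (0,2) = (0,1)
(3,2) ∧ (0,1) = (0,1)
(3,2) ∨ (0,1) = (3,2)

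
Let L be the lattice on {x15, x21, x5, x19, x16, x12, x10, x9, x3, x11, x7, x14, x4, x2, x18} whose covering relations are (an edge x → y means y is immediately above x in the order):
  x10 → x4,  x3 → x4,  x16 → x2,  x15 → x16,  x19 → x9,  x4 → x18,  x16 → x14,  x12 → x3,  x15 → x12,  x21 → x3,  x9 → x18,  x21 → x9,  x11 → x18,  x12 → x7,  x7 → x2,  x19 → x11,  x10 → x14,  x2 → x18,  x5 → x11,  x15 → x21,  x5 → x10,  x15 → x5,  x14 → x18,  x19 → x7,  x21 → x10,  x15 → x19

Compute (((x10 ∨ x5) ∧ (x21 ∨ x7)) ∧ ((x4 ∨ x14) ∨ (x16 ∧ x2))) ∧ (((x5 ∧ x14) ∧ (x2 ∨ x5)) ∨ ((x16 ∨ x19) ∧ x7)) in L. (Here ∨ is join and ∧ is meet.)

x10

x10 ∨ x5 = x10
x21 ∨ x7 = x18
x10 ∧ x18 = x10
x4 ∨ x14 = x18
x16 ∧ x2 = x16
x18 ∨ x16 = x18
x10 ∧ x18 = x10
x5 ∧ x14 = x5
x2 ∨ x5 = x18
x5 ∧ x18 = x5
x16 ∨ x19 = x2
x2 ∧ x7 = x7
x5 ∨ x7 = x18
x10 ∧ x18 = x10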